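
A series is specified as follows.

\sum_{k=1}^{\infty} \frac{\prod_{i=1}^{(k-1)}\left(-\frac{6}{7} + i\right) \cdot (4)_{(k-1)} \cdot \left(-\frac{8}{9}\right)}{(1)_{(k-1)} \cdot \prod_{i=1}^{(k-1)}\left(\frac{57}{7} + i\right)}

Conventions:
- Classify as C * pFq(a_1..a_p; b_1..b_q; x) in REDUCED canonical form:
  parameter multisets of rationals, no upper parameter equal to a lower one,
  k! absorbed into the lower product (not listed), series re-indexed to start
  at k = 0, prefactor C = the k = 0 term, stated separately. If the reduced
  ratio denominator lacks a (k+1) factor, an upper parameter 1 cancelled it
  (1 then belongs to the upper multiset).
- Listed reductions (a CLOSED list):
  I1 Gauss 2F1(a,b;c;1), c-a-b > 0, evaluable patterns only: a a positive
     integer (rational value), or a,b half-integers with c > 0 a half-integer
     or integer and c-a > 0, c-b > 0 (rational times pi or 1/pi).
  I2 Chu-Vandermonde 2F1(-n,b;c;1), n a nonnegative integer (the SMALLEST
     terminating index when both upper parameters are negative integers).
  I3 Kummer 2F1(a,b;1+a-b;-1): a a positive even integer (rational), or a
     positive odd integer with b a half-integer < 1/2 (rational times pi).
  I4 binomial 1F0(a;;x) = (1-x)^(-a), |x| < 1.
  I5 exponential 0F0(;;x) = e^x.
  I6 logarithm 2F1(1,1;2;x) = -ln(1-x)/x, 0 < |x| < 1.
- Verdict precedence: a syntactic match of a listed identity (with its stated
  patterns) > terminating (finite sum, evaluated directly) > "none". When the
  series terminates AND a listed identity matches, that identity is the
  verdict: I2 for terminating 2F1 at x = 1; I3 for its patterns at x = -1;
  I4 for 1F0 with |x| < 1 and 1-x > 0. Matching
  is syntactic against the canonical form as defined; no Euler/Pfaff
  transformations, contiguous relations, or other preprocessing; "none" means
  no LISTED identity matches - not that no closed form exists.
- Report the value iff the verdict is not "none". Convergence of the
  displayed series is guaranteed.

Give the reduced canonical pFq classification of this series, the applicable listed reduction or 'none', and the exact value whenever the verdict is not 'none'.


With C = -\frac{8}{9}: the canonical form is 2F1(\frac{1}{7}, 4; \frac{64}{7}; 1). Verdict at x = 1: the Gauss summation I1 matches (x = 1: the Gamma ratio telescopes since c-a-b = 5 > 0 and a = 4 in Z>0). Sum: -\frac{16340}{16807}.

Key step: x = 1 and the running product (C = -8/9, x = 1) telescopes to a rising factorial.
Adjacent-term ratio: r(k) = 1 * (k+\frac{1}{7}) (k+4) / [(k+\frac{64}{7}) (k+1)] - poly over poly, x = 1 from leading terms; C = -\frac{8}{9} at k = 0.


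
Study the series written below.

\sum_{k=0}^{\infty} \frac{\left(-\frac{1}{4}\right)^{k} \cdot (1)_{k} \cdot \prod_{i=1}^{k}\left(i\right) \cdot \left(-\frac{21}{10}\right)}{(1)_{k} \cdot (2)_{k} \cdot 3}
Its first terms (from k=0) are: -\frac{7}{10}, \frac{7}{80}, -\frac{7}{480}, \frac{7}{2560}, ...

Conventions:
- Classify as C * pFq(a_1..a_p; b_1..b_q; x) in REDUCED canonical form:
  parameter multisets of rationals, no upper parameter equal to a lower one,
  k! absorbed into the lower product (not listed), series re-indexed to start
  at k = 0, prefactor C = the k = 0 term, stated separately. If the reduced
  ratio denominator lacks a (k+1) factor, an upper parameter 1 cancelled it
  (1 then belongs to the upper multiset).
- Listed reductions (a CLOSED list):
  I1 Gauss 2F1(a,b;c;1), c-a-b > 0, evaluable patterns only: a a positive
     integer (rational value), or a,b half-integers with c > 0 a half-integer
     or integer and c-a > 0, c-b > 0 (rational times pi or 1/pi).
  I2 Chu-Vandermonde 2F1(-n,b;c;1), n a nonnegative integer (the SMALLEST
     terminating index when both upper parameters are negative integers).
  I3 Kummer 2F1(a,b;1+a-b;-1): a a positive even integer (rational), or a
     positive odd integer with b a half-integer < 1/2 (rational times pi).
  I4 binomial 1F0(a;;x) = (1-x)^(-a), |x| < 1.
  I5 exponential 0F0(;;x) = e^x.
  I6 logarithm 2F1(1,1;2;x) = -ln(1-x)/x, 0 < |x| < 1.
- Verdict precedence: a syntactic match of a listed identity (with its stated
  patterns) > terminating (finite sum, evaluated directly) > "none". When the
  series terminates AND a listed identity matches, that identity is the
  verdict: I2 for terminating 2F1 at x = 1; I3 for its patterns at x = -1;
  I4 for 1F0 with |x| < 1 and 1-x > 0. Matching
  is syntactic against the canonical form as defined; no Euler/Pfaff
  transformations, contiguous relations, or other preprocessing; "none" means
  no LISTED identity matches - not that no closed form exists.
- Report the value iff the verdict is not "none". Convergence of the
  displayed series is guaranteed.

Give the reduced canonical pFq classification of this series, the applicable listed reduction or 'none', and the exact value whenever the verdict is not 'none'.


First insight: with t_0 = -\frac{7}{10}, (1)_k (C = -7/10, x = -1/4) is k! itself.
Adjacent-term ratio: r(k) = -\frac{1}{4} * (k+1) (k+1) / [(k+2) (k+1)] - rational in k, leading ratio -\frac{1}{4}; with t_0 = -\frac{7}{10}, classification follows.

Canonical form: C = -\frac{7}{10} times 2F1 with upper {1, 1}, lower {2}, x = -\frac{1}{4}. Verdict: this is the logarithmic series (I6) (the logarithm: parameters (1,1;2), x = -\frac{1}{4}). Its exact value is \left(-\frac{14}{5}\right) \cdot \ln\left(\frac{5}{4}\right).


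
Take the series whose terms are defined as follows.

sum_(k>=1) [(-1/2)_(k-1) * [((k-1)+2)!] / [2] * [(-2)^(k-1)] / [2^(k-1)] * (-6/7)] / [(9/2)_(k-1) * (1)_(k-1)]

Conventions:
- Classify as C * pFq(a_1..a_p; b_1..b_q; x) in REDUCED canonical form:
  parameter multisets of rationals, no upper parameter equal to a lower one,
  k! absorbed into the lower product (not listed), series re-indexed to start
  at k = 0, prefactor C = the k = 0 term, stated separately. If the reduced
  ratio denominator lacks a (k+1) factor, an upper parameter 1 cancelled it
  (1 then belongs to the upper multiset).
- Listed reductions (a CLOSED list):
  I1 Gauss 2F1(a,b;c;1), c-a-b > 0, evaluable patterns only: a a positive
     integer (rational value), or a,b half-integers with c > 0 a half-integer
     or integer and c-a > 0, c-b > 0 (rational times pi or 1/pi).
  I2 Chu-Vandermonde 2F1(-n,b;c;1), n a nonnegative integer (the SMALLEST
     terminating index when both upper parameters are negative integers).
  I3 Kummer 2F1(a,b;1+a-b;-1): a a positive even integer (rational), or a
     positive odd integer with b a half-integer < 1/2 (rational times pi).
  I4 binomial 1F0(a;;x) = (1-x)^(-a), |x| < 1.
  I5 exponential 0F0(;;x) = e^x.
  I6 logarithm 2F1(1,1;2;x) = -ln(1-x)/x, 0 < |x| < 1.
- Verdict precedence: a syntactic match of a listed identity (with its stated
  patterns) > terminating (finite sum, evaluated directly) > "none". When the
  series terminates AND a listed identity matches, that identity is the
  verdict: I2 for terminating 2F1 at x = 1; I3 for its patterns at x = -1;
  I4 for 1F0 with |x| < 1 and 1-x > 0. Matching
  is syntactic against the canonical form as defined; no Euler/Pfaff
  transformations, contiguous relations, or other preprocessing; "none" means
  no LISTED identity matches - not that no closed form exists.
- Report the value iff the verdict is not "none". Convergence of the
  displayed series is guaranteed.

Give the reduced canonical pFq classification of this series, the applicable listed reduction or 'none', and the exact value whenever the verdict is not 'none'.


Key observation: from the first term -6/7: (1)_k (C = -6/7, x = -1) is k! itself.
Adjacent-term ratio: r(k) = (-1) * (k-1/2) (k+3) / [(k+9/2) (k+1)] - rational in k, leading ratio (-1); with t_0 = -6/7, classification follows.

This is -6/7 * 2F1(-1/2, 3; 9/2; -1) in reduced canonical form. Verdict (x = -1): the Kummer evaluation I3 applies (x = -1; c = 9/2 equals 1+a-b for upper {-1/2, 3}: listed pattern). Exact value: (-45/128) * pi.


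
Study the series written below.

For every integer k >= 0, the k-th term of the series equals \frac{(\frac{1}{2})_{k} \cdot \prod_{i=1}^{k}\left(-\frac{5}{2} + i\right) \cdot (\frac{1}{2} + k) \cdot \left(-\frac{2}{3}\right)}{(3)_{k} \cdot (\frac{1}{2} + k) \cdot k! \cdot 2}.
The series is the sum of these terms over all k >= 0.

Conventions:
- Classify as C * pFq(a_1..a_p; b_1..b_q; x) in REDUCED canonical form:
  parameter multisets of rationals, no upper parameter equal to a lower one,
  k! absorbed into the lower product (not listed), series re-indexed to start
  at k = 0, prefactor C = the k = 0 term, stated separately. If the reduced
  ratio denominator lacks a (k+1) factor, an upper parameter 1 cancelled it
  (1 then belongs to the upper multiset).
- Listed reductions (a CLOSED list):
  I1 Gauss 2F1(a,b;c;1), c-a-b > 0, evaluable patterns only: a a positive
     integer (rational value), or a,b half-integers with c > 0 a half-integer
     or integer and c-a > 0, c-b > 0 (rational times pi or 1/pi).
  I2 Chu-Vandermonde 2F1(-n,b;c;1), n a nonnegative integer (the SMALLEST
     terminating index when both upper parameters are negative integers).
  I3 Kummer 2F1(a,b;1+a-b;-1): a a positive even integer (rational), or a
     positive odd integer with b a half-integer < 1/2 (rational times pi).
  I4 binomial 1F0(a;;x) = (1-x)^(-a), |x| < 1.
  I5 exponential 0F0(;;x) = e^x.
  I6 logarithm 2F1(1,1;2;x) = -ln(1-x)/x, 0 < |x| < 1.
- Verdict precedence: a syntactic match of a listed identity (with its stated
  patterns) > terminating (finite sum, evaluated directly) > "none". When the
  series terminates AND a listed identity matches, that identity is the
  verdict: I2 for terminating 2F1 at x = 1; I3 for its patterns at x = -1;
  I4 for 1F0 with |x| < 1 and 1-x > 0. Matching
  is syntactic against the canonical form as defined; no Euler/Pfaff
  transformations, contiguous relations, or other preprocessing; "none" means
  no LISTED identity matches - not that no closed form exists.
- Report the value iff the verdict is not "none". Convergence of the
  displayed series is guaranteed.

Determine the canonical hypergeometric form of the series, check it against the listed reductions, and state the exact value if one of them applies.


Canonical form: C = -\frac{1}{3} times 2F1 with upper {-\frac{3}{2}, \frac{1}{2}}, lower {3}, x = 1. Verdict at x = 1: Gauss's theorem I1 (half-integer case) matches (x = 1; upper {-\frac{3}{2}, \frac{1}{2}} half-integers, c = 3 in the evaluable pattern). Value: \left(-\frac{256}{315}\right) / \pi.

Key observation: t_0 being -\frac{1}{3}, the factor k + 1/2 cancels (top and bottom), leaving prefactor -1/3.
Step ratio: r(k) = 1 * (k-\frac{3}{2}) (k+\frac{1}{2}) / [(k+3) (k+1)] - rational in k, leading ratio 1; with t_0 = -\frac{1}{3}, classification follows.


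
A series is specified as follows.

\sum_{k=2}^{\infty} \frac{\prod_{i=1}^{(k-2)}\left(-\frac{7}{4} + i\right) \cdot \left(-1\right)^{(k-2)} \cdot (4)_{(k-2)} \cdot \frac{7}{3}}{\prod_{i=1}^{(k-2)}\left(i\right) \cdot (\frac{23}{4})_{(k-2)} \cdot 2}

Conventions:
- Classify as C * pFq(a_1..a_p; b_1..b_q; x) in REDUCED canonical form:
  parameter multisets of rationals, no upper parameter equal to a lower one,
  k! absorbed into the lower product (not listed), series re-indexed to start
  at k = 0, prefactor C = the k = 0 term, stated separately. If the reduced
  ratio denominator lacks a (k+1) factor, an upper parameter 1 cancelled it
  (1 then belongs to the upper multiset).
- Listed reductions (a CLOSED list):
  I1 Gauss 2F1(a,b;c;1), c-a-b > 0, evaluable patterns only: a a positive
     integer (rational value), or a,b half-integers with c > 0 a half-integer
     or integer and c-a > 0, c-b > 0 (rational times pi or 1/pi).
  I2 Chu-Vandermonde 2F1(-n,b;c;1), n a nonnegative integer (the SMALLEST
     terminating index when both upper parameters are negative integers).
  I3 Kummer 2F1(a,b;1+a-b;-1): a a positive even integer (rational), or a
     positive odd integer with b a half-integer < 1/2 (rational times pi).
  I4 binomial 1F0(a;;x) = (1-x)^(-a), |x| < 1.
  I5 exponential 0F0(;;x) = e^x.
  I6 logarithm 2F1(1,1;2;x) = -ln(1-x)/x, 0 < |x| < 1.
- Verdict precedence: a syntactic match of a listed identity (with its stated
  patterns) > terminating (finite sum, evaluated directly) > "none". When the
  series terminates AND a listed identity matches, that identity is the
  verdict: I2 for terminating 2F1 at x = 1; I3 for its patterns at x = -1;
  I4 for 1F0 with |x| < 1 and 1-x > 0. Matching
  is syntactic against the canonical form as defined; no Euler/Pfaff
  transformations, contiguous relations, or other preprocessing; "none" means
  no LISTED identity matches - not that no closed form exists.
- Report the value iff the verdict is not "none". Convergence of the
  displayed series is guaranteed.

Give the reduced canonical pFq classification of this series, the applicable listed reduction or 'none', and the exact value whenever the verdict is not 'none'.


Reduced: x = -1, 2F1, upper = {-\frac{3}{4}, 4}, lower = {\frac{23}{4}}, C = \frac{7}{6}. Verdict at x = -1: the Kummer evaluation I3 matches (x = -1; c = \frac{23}{4} equals 1+a-b for upper {-\frac{3}{4}, 4}: listed pattern). Sum: \frac{665}{384}.

First insight: t_0 = \frac{7}{6} here, and the product of the first k integers (C = 7/6) is k!.
Step ratio: r(k) = -1 * (k-\frac{3}{4}) (k+4) / [(k+\frac{23}{4}) (k+1)] - poly over poly, x = -1 from leading terms; C = \frac{7}{6} at k = 0.


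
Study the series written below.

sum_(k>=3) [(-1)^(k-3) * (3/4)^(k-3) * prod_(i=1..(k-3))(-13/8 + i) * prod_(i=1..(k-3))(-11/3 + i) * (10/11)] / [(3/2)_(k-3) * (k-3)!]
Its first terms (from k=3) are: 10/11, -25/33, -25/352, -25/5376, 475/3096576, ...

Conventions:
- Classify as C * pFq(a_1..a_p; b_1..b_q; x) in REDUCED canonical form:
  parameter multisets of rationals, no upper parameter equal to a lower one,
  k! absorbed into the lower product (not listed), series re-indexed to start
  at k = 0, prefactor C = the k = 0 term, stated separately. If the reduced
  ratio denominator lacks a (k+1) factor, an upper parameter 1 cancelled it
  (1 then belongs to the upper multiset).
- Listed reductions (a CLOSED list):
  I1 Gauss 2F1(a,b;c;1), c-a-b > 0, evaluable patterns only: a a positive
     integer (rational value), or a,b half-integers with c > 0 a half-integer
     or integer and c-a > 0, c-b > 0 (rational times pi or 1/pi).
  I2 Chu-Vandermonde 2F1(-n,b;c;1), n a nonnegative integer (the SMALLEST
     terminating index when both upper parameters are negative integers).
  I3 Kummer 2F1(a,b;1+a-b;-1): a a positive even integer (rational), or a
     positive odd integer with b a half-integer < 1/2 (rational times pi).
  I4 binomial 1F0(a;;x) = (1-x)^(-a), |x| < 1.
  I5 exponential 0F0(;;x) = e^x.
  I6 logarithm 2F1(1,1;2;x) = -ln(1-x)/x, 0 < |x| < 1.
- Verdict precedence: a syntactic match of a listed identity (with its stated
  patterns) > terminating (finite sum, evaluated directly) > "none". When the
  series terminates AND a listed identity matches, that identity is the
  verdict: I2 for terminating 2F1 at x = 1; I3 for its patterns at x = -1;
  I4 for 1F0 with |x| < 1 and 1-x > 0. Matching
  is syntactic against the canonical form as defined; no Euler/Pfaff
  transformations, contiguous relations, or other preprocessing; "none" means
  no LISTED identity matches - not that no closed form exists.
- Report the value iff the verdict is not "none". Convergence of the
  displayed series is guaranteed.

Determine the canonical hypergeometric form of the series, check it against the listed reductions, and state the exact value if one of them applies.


Prefactor 10/11, argument -3/4: 2F1 with upper {-8/3, -5/8} over lower {3/2}. Verdict: none - this 2F1 at x = -3/4 matches no listed pattern, and upper {-8/3, -5/8} holds no stopper.

The tell: t_0 = 10/11 here, and the running product (C = 10/11) telescopes to a rising factorial.
Adjacent-term ratio: r(k) = (-3/4) * (k-8/3) (k-5/8) / [(k+3/2) (k+1)] - poly over poly, x = (-3/4) from leading terms; C = 10/11 at k = 0.


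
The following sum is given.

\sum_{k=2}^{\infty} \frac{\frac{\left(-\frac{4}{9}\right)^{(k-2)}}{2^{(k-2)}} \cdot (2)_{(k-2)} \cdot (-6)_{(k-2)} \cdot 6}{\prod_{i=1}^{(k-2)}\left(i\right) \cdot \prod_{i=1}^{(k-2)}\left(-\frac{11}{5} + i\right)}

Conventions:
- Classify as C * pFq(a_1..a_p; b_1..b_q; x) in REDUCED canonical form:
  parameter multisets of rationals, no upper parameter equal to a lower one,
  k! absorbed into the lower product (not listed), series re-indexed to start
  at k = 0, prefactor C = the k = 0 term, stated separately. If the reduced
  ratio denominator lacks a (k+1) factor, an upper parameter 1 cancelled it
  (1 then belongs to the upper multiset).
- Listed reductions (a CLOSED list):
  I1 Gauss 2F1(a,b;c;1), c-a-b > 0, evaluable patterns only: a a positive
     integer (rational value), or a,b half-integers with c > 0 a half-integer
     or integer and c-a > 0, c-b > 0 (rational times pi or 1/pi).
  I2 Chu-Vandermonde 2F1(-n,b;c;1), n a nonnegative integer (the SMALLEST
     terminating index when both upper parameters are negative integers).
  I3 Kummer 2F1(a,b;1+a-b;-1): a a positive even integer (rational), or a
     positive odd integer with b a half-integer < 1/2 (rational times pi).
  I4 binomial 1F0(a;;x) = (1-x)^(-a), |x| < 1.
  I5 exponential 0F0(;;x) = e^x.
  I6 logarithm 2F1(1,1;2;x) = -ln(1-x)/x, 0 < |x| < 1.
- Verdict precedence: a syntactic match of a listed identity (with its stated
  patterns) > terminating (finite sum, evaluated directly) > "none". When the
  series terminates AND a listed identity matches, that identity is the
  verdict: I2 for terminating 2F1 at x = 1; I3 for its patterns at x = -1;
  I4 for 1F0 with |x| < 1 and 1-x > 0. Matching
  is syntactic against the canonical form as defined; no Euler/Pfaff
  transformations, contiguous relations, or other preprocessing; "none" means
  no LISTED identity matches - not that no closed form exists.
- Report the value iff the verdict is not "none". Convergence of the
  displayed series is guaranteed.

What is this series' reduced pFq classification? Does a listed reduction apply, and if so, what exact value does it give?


Canonical form: C = 6 times 2F1 with upper {-6, 2}, lower {-\frac{6}{5}}, x = -\frac{2}{9}. Verdict: terminating - the sum ends at index 6 because -6 is a negative integer; exact evaluation follows. Its exact value is \frac{25452524878}{70681653}.

First insight: t_0 = 6 here, and the lower running product (C = 6) is a rising factorial.
Step ratio: r(k) = -\frac{2}{9} * (k-6) (k+2) / [(k-\frac{6}{5}) (k+1)] - rational; roots negated = parameters, x = -\frac{2}{9}, C = 6.


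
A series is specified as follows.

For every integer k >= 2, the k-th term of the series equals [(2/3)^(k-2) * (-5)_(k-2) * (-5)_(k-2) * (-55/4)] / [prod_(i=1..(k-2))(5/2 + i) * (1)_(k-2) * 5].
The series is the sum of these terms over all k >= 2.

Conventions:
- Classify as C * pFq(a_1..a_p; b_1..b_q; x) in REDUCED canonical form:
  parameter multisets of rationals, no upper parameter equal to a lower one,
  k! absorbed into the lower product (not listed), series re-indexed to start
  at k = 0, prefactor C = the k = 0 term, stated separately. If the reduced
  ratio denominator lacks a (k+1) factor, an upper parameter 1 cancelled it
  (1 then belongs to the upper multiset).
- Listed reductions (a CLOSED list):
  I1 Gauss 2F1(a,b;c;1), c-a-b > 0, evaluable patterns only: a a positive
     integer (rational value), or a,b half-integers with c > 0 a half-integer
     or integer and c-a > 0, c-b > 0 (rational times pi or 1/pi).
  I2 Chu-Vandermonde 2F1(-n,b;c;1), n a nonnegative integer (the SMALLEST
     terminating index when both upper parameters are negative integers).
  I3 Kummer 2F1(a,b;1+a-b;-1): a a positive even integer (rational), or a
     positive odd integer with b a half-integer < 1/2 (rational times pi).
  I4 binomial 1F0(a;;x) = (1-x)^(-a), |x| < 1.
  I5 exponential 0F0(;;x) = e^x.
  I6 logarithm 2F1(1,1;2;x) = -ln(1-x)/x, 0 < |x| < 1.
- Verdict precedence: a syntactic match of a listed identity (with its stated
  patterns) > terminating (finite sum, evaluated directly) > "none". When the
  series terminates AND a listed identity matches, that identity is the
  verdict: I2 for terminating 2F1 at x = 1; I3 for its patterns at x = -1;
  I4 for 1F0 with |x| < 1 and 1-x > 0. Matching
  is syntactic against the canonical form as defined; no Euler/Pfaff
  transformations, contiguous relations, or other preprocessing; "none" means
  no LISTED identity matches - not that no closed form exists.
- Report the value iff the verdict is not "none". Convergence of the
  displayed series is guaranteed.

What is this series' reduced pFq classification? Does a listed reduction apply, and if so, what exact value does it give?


Key observation: x = (2/3) and (1)_k (C = -11/4, x = 2/3) is k! itself.
Adjacent-term ratio: r(k) = (2/3) * (k-5) (k-5) / [(k+7/2) (k+1)] - rational in k, leading ratio (2/3); with t_0 = -11/4, classification follows.

This is -11/4 * 2F1(-5, -5; 7/2; 2/3) in reduced canonical form. Verdict: terminating. (-5)_k vanishes past k = 5, leaving a 6-term sum, computed directly. Its exact value is -29930879/796068.


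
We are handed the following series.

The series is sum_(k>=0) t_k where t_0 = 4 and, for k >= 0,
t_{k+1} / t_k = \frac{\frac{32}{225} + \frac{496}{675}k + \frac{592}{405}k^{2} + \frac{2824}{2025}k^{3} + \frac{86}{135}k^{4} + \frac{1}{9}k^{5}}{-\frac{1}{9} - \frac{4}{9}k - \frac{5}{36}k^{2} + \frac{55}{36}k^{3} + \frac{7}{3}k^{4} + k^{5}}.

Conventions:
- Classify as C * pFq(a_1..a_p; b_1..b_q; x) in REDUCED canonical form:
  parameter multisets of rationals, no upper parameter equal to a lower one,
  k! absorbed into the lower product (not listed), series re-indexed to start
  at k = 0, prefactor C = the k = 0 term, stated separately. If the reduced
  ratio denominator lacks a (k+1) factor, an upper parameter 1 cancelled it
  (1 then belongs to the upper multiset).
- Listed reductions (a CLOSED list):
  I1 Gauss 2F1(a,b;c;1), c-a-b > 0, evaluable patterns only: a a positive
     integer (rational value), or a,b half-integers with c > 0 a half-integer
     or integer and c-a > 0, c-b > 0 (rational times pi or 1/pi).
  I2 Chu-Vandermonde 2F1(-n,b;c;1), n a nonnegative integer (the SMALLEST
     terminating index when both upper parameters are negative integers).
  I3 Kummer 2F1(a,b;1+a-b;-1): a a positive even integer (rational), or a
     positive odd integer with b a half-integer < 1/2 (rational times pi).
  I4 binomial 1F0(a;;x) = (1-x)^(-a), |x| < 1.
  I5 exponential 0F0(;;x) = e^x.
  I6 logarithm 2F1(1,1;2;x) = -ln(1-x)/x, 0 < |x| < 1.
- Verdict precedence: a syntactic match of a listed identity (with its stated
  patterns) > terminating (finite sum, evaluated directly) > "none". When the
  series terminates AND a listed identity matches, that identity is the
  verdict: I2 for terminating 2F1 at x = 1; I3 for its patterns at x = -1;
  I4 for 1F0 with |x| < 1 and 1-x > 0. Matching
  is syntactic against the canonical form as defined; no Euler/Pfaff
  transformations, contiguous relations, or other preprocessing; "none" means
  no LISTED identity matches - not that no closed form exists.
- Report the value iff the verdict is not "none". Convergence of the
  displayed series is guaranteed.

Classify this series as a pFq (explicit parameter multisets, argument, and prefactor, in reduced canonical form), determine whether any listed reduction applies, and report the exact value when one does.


Key step: t_0 being 4, the ratio is unreduced: k + 2/3 divides both sides (C = 4, x = 1/9).
Step ratio: r(k) = \frac{1}{9} * (k+\frac{6}{5}) (k+\frac{6}{5}) (k+2) / [(k-\frac{1}{2}) (k+\frac{1}{2}) (k+1)] - rational in k, leading ratio \frac{1}{9}; with t_0 = 4, classification follows.

Canonical form: C = 4 times 3F2 with upper {\frac{6}{5}, \frac{6}{5}, 2}, lower {-\frac{1}{2}, \frac{1}{2}}, x = \frac{1}{9}. Verdict: none. No listed pattern accepts 3F2(\frac{6}{5}, \frac{6}{5}, 2; -\frac{1}{2}, \frac{1}{2}; \frac{1}{9}).


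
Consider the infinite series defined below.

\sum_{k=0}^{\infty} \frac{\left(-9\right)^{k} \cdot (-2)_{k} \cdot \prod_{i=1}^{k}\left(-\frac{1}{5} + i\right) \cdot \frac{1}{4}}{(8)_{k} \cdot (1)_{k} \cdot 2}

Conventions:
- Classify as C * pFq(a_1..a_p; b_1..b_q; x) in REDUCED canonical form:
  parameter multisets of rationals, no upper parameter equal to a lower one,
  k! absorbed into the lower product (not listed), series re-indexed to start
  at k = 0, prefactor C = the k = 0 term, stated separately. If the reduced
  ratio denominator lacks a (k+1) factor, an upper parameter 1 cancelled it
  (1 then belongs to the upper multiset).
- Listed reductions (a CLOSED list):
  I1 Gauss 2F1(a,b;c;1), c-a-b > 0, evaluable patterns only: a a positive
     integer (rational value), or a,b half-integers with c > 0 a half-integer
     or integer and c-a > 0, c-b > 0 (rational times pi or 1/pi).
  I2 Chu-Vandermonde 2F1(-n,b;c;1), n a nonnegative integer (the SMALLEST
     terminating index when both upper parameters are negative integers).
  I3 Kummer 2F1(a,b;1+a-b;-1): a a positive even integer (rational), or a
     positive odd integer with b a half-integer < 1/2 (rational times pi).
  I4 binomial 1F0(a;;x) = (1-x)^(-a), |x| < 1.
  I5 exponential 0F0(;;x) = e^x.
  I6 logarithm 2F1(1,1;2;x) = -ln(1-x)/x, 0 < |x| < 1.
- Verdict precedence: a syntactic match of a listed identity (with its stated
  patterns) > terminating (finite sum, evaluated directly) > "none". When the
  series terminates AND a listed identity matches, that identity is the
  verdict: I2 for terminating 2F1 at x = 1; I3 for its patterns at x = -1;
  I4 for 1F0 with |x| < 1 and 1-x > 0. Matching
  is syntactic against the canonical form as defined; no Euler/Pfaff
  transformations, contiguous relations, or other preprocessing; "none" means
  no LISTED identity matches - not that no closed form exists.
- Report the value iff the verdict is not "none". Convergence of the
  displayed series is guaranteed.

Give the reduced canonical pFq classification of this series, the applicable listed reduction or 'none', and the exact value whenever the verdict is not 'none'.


The series (x = -9) is 2F1: upper {-2, \frac{4}{5}}, lower {8}, prefactor \frac{1}{8}. Verdict: terminating at k = 2: the factor (-2)_k kills every later term; summing the 3 survivors is exact. Its exact value is \frac{221}{400}.

Key observation: with t_0 = \frac{1}{8}, the constant factors (C = 1/8) combine into one prefactor.
Step ratio: r(k) = -9 * (k-2) (k+\frac{4}{5}) / [(k+8) (k+1)] - poly over poly, x = -9 from leading terms; C = \frac{1}{8} at k = 0.


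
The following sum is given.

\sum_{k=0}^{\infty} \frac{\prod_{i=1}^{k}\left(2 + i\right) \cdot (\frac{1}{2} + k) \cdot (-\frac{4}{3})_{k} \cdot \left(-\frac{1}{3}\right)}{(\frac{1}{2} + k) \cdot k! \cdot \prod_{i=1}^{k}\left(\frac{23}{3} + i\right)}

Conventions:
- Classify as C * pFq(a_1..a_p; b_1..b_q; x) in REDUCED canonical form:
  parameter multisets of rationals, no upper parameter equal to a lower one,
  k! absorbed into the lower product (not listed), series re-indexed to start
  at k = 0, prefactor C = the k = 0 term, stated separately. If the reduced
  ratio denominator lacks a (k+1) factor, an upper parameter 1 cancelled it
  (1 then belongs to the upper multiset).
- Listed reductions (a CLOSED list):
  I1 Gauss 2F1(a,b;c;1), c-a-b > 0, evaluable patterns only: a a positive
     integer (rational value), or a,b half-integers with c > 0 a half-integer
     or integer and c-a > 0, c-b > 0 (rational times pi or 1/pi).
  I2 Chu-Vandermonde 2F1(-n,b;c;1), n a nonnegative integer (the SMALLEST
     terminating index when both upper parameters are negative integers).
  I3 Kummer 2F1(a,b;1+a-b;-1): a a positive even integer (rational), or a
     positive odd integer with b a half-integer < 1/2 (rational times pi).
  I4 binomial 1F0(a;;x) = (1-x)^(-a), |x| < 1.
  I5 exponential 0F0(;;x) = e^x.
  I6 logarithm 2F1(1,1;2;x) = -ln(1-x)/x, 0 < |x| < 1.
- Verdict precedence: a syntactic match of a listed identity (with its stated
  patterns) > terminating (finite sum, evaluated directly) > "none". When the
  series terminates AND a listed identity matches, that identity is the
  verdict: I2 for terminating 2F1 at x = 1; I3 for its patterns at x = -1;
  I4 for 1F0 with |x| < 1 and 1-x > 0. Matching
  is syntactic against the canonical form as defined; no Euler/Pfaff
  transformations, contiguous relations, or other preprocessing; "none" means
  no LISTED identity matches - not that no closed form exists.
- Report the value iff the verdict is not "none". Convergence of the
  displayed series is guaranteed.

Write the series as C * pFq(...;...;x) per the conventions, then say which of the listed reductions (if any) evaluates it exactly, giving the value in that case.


x = 1 here; the reduced form reads 2F1, upper {-\frac{4}{3}, 3}, lower {\frac{26}{3}}, C = -\frac{1}{3}. Verdict: this is Gauss's theorem (I1) (x = 1: the Gamma ratio telescopes since c-a-b = 7 > 0 and a = 3 in Z>0). Sum: -\frac{1955}{10206}.

First insight: with t_0 = -\frac{1}{3}, the lower running product (prefactor -1/3) is a rising factorial.
Ratio: r(k) = 1 * (k-\frac{4}{3}) (k+3) / [(k+\frac{26}{3}) (k+1)] ; factor over Q: parameters, x = 1, and C = -\frac{1}{3}.


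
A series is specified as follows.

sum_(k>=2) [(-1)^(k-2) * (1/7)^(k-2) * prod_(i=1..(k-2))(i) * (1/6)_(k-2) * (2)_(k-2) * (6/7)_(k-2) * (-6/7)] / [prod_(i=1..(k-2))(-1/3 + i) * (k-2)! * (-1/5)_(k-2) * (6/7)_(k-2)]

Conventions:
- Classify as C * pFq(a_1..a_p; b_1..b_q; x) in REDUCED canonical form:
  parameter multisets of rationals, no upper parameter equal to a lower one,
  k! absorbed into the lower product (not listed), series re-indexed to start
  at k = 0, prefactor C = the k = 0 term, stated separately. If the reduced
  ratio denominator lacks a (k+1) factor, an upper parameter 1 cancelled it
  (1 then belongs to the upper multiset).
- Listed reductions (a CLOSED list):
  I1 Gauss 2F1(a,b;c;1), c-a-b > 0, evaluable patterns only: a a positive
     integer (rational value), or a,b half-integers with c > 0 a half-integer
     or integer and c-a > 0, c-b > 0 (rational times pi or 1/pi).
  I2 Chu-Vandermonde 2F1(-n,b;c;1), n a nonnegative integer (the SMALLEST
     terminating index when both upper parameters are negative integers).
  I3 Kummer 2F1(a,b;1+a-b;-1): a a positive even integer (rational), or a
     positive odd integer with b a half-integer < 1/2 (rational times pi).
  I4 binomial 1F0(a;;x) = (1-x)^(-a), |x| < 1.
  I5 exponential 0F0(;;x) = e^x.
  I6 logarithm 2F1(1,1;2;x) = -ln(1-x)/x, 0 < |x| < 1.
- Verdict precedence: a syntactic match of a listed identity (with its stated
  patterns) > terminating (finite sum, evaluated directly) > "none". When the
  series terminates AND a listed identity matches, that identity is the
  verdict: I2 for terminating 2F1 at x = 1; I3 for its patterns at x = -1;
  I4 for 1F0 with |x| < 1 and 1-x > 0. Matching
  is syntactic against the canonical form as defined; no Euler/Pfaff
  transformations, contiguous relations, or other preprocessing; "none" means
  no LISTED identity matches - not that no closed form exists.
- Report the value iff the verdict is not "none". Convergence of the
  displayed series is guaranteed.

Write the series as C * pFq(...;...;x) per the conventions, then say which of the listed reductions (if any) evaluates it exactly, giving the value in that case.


The tell: from the first term -6/7: the parameter 6/7 appears in both the upper and lower lists and cancels.
Consecutive-term ratio: r(k) = (-1/7) * (k+1/6) (k+1) (k+2) / [(k-1/5) (k+2/3) (k+1)] - rational; roots negated = parameters, x = (-1/7), C = -6/7.

x = -1/7 here; the reduced form reads 3F2, upper {1/6, 1, 2}, lower {-1/5, 2/3}, C = -6/7. Verdict: no listed reduction: x = -1/7 and upper {1/6, 1, 2} fail every I1-I6 pattern.


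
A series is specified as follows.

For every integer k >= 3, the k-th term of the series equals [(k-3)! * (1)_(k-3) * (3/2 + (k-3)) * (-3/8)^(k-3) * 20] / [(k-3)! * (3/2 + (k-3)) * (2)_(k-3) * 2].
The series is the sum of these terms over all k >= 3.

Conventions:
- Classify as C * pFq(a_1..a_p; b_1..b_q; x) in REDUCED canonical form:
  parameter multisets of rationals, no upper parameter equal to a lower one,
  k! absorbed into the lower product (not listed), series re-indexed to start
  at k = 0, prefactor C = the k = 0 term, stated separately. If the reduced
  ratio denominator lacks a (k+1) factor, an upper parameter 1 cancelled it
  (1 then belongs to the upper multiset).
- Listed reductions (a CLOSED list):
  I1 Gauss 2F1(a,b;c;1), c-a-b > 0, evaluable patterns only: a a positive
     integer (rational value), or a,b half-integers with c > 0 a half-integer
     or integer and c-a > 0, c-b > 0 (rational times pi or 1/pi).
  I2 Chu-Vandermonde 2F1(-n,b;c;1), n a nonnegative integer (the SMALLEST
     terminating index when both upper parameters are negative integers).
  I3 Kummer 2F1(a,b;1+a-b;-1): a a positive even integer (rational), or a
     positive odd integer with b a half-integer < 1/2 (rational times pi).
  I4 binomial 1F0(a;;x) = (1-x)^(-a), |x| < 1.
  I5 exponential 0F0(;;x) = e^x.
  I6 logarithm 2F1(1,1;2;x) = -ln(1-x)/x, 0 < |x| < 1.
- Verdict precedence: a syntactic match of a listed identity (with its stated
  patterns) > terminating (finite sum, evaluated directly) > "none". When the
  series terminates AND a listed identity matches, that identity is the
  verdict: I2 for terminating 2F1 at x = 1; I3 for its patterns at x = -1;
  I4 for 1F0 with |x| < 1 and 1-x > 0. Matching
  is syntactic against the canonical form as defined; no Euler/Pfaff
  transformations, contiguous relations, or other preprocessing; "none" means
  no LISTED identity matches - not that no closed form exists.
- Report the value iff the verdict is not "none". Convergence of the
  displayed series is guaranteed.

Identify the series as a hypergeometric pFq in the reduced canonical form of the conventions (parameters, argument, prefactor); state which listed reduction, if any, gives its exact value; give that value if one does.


Canonical form: C = 10 times 2F1 with upper {1, 1}, lower {2}, x = -3/8. Verdict (x = -3/8): the I6 logarithm reduction applies (the logarithm: parameters (1,1;2), x = -3/8). Exact value: (80/3) * ln(11/8).

First insight: x = (-3/8) and the factorial ratio (prefactor 10) (k+a-1)!/(a-1)! is a rising factorial (a)_k.
Consecutive-term ratio: r(k) = (-3/8) * (k+1) (k+1) / [(k+2) (k+1)] - rational; roots negated = parameters, x = (-3/8), C = 10.


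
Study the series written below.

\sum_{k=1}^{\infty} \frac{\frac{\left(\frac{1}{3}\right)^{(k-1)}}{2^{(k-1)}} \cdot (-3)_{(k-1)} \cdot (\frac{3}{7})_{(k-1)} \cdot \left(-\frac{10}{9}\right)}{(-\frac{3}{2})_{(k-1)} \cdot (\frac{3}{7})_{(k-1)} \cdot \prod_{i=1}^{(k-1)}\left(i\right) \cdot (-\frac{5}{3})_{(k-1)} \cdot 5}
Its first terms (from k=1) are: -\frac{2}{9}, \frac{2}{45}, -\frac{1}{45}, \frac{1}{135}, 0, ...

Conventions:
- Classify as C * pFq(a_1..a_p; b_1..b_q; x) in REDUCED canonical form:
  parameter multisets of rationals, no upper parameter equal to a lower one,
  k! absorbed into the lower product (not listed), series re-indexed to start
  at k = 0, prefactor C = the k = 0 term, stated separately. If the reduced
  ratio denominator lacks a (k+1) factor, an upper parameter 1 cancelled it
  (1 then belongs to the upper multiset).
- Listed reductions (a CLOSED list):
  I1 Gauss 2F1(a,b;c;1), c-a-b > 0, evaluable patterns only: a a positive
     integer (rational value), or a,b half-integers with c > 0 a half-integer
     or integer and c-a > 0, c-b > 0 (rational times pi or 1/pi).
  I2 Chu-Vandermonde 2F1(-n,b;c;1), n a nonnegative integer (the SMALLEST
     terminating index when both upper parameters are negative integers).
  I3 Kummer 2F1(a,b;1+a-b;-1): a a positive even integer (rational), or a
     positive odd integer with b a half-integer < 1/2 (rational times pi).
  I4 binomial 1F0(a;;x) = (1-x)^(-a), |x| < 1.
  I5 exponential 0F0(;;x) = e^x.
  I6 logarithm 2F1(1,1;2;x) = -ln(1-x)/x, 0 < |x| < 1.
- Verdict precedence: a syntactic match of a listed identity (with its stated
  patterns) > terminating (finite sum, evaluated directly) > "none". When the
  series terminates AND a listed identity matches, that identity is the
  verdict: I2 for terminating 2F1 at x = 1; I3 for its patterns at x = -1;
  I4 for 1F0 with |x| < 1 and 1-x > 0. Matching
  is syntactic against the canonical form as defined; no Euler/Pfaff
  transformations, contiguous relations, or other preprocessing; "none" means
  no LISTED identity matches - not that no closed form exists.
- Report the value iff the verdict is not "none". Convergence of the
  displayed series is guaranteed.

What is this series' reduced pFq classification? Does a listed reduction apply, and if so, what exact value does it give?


With C = -\frac{2}{9}: the canonical form is 1F2(-3; -\frac{5}{3}, -\frac{3}{2}; \frac{1}{6}). Verdict: terminating at k = 3: the factor (-3)_k kills every later term; summing the 4 survivors is exact. Hence: -\frac{26}{135}.

The tell: from the first term -\frac{2}{9}: the parameter 3/7 appears in both the upper and lower lists and cancels.
Consecutive-term ratio: r(k) = \frac{1}{6} * (k-3) / [(k-\frac{5}{3}) (k-\frac{3}{2}) (k+1)] - poly over poly, x = \frac{1}{6} from leading terms; C = -\frac{2}{9} at k = 0.


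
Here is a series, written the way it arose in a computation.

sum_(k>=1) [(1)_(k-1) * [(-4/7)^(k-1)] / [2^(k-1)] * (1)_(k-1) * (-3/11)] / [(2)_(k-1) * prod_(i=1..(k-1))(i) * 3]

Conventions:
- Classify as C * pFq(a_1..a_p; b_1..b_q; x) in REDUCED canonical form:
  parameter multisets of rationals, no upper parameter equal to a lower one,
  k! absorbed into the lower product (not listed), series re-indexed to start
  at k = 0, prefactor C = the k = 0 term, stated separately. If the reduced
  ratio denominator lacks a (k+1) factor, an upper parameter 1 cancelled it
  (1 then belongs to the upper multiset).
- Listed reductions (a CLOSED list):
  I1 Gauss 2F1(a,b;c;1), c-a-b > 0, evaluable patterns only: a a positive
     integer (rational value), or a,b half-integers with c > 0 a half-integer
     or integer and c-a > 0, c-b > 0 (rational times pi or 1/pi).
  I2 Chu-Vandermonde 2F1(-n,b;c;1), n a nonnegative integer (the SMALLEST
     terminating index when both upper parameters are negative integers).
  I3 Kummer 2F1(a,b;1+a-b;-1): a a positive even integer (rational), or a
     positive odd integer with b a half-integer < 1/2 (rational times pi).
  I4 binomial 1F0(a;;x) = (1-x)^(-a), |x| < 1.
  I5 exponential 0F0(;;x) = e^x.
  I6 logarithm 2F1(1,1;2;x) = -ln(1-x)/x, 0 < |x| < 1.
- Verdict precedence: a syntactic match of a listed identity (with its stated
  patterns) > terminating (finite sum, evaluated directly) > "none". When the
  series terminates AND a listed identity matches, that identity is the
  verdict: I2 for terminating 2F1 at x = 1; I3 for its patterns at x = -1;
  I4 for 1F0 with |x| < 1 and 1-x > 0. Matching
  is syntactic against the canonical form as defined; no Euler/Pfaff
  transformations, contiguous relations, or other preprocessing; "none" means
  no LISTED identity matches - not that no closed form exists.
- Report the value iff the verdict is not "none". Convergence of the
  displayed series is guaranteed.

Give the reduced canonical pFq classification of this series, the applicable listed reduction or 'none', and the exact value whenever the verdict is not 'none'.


Canonical form: C = -1/11 times 2F1 with upper {1, 1}, lower {2}, x = -2/7. Verdict: the logarithmic series (I6) applies (the logarithm: parameters (1,1;2), x = -2/7). Its exact value is (-7/22) * ln(9/7).

Key observation: t_0 being -1/11, the two k-th powers (prefactor -1/11) combine into one argument.
Adjacent-term ratio: r(k) = (-2/7) * (k+1) (k+1) / [(k+2) (k+1)] - rational; roots negated = parameters, x = (-2/7), C = -1/11.


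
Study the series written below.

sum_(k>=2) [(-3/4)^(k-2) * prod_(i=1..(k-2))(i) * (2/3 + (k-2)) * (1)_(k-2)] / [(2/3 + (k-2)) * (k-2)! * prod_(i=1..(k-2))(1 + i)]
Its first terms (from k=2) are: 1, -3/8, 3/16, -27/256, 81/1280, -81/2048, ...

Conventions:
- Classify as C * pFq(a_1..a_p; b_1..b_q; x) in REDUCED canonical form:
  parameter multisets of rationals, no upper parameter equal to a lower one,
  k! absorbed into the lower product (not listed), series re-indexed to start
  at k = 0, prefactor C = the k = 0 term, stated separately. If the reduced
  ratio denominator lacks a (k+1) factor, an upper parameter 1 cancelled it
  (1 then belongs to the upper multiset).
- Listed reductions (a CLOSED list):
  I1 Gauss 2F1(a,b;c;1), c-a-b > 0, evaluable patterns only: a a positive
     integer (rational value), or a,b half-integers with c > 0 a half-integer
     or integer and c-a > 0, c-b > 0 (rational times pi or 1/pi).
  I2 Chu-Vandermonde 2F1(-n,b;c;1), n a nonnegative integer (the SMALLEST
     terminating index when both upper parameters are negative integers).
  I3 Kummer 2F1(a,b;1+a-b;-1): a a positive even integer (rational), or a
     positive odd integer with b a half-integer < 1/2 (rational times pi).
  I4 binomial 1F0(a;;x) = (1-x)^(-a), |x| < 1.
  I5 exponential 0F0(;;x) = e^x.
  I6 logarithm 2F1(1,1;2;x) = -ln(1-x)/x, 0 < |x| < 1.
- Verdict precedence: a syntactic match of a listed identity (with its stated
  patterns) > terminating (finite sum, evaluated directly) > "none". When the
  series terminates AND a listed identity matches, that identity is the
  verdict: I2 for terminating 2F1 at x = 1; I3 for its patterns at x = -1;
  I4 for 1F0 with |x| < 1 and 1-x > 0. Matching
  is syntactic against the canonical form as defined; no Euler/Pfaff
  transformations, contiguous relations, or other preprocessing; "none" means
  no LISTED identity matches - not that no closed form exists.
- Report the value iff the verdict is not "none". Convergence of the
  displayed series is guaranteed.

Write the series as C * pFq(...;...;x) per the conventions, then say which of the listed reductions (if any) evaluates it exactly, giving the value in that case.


This is 1 * 2F1(1, 1; 2; -3/4) in reduced canonical form. Verdict: this is the logarithmic series (I6) (the logarithm: parameters (1,1;2), x = -3/4). Value: (4/3) * ln(7/4).

Key step: from the first term 1: the running product (C = 1, x = -3/4) telescopes to a rising factorial.
Adjacent-term ratio: r(k) = (-3/4) * (k+1) (k+1) / [(k+2) (k+1)] - rational in k. x = (-3/4); t_0 = 1; negate the roots.
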